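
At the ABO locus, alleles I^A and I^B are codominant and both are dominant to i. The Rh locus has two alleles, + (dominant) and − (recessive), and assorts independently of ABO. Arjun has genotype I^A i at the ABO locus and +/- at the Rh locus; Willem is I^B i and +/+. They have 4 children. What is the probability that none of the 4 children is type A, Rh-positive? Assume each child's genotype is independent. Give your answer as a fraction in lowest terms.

81/256

ABO cross I^A i × I^B i → 1/4 O, 1/4 A, 1/4 B, 1/4 AB.
Rh cross +/- × +/+ → 1 Rh+; so P(type A, Rh-positive) = 1/4 × 1 = 1/4 per child.
P(not type A, Rh-positive) = 3/4 for one child; (3/4)^4 = 81/256.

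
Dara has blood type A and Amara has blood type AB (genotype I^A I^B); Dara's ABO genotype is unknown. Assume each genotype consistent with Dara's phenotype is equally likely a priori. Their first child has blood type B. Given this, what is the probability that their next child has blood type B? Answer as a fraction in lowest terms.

Possible genotypes: Dara ∈ {I^A I^A, I^A i}; Amara ∈ {I^A I^B}.
Weight each parental genotype pair by prior × P(type-B child):
  I^A i × I^A I^B: posterior weight 1; P(next child type B) = 1/4.
Weighted sum = 1/4.

1/4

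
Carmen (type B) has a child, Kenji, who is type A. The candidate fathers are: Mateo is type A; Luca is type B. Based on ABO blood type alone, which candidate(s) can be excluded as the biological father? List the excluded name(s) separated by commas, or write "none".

A candidate is excluded only if no genotype consistent with his phenotype could produce a type A child with a type B mother.
Luca (type B): no genotype consistent with that phenotype can produce a type-A child with a type-B mother.

Luca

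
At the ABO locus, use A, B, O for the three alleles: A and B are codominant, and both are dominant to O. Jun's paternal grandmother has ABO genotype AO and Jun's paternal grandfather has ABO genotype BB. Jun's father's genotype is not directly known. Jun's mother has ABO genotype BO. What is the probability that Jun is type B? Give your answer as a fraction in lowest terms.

Jun's father's ABO genotype from AO × BB: 1/2 AB, 1/2 BO.
Crossing each possibility with the mother BO and summing P(type B): 1/2·1/2 + 1/2·3/4 = 5/8.

5/8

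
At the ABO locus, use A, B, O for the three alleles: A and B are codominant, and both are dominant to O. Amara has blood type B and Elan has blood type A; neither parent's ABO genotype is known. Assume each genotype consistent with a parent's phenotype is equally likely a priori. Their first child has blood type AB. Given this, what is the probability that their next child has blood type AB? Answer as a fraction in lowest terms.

Possible genotypes: Amara ∈ {BB, BO}; Elan ∈ {AA, AO}.
Weight each parental genotype pair by prior × P(type-AB child):
  BB × AA: posterior weight 4/9; P(next child type AB) = 1.
  BB × AO: posterior weight 2/9; P(next child type AB) = 1/2.
  BO × AA: posterior weight 2/9; P(next child type AB) = 1/2.
  BO × AO: posterior weight 1/9; P(next child type AB) = 1/4.
Weighted sum = 25/36.

25/36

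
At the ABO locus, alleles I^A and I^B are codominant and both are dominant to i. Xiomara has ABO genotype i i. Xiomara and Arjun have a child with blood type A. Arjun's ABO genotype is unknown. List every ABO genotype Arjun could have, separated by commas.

I^A I^A, I^A I^B, I^A i

For each candidate genotype of Arjun, check whether crossing it with i i can produce every observed child phenotype.
  I^A I^A → possible child types {A} ✓
  I^A I^B → possible child types {A, B} ✓
  I^A i → possible child types {O, A} ✓
  I^B I^B → possible child types {B} ✗
  I^B i → possible child types {O, B} ✗
  i i → possible child types {O} ✗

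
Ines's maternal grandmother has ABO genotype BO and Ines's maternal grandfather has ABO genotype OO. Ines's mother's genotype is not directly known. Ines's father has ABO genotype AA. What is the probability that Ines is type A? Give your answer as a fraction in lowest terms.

Ines's mother's ABO genotype from BO × OO: 1/2 BO, 1/2 OO.
Crossing each possibility with the father AA and summing P(type A): 1/2·1/2 + 1/2·1 = 3/4.

3/4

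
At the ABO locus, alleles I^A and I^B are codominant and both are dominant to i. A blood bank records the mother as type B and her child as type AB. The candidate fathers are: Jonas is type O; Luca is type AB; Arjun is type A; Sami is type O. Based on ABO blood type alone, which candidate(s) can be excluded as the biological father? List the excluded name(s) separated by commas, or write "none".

Jonas, Sami

A candidate is excluded only if no genotype consistent with his phenotype could produce a type AB child with a type B mother.
Jonas (type O): no genotype consistent with that phenotype can produce a type-AB child with a type-B mother.
Sami (type O): no genotype consistent with that phenotype can produce a type-AB child with a type-B mother.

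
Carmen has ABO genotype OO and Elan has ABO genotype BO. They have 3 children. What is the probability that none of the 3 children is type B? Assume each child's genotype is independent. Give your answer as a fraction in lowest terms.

1/8

ABO cross OO × BO → 1/2 O, 1/2 B.
So P(type B) = 1/2 per child.
P(not type B) = 1/2 for one child; (1/2)^3 = 1/8.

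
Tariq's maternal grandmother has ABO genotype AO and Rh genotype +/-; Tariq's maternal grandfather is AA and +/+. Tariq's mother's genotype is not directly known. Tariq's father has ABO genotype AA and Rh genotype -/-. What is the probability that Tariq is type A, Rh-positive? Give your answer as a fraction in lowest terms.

3/4

Tariq's mother's ABO genotype from AO × AA: 1/2 AA, 1/2 AO.
Crossing each possibility with the father AA and summing P(type A): 1/2·1 + 1/2·1 = 1.
Similarly for Rh via the mother's Rh distribution: P(Rh+) = 3/4.
Independent loci: 1 × 3/4 = 3/4.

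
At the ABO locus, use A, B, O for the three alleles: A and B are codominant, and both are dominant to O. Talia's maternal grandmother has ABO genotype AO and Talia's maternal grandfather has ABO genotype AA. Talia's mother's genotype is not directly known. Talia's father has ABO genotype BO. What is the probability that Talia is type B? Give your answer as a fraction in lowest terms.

1/8

Talia's mother's ABO genotype from AO × AA: 1/2 AA, 1/2 AO.
Crossing each possibility with the father BO and summing P(type B): 1/2·0 + 1/2·1/4 = 1/8.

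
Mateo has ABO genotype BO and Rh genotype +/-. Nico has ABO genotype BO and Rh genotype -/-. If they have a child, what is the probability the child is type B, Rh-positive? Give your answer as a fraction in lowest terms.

3/8

ABO cross BO × BO → offspring phenotypes: 1/4 O, 3/4 B.
Rh cross +/- × -/- → 1/2 Rh+, 1/2 Rh-.
Independent loci: P(type B, Rh-positive) = 3/4 × 1/2 = 3/8.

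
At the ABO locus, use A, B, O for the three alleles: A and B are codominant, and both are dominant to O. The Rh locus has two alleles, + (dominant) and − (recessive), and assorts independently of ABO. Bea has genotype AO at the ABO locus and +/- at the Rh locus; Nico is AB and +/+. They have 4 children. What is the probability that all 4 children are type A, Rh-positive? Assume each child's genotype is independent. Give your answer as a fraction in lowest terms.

ABO cross AO × AB → 1/2 A, 1/4 B, 1/4 AB.
Rh cross +/- × +/+ → 1 Rh+; so P(type A, Rh-positive) = 1/2 × 1 = 1/2 per child.
All 4 independent: (1/2)^4 = 1/16.

1/16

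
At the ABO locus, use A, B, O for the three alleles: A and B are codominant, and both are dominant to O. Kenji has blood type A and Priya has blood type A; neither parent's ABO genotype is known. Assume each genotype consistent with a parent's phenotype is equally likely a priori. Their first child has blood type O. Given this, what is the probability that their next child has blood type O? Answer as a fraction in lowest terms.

1/4

Possible genotypes: Kenji ∈ {AA, AO}; Priya ∈ {AA, AO}.
Weight each parental genotype pair by prior × P(type-O child):
  AO × AO: posterior weight 1; P(next child type O) = 1/4.
Weighted sum = 1/4.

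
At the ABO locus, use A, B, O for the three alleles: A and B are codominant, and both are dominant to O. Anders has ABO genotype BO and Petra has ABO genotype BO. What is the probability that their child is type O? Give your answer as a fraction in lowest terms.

1/4

ABO cross BO × BO → offspring phenotypes: 1/4 O, 3/4 B.
So P(type O) = 1/4.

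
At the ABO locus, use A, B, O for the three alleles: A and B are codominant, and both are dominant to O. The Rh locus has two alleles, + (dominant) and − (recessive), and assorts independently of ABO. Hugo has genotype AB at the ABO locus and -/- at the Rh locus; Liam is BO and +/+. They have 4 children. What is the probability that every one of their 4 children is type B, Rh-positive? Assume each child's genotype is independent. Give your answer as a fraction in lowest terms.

1/16

ABO cross AB × BO → 1/4 A, 1/2 B, 1/4 AB.
Rh cross -/- × +/+ → 1 Rh+; so P(type B, Rh-positive) = 1/2 × 1 = 1/2 per child.
All 4 independent: (1/2)^4 = 1/16.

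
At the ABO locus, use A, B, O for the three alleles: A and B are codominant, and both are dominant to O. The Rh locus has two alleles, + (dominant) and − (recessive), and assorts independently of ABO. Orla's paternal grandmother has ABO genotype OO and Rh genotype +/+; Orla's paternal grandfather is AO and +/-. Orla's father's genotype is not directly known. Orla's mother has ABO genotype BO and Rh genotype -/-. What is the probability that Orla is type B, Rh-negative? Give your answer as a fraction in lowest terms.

Orla's father's ABO genotype from OO × AO: 1/2 AO, 1/2 OO.
Crossing each possibility with the mother BO and summing P(type B): 1/2·1/4 + 1/2·1/2 = 3/8.
Similarly for Rh via the father's Rh distribution: P(Rh-) = 1/4.
Independent loci: 3/8 × 1/4 = 3/32.

3/32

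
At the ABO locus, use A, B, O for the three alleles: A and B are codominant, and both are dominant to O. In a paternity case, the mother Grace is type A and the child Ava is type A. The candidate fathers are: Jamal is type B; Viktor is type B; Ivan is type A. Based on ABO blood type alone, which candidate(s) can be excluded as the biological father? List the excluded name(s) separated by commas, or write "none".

A candidate is excluded only if no genotype consistent with his phenotype could produce a type A child with a type A mother.
Every candidate has at least one consistent genotype combination, so none can be excluded.

none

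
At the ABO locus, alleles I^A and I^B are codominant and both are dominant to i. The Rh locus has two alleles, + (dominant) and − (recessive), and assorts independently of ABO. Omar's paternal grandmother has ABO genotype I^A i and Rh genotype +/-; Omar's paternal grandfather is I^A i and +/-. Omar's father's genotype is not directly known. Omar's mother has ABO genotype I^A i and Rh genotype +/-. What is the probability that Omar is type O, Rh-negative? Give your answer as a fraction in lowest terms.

Omar's father's ABO genotype from I^A i × I^A i: 1/4 I^A I^A, 1/2 I^A i, 1/4 i i.
Crossing each possibility with the mother I^A i and summing P(type O): 1/4·0 + 1/2·1/4 + 1/4·1/2 = 1/4.
Similarly for Rh via the father's Rh distribution: P(Rh-) = 1/4.
Independent loci: 1/4 × 1/4 = 1/16.

1/16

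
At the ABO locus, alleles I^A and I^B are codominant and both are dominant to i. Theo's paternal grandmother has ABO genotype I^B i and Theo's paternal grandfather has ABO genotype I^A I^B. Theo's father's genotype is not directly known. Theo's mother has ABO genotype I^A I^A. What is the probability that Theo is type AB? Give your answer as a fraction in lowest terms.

1/2

Theo's father's ABO genotype from I^B i × I^A I^B: 1/4 I^A I^B, 1/4 I^A i, 1/4 I^B I^B, 1/4 I^B i.
Crossing each possibility with the mother I^A I^A and summing P(type AB): 1/4·1/2 + 1/4·0 + 1/4·1 + 1/4·1/2 = 1/2.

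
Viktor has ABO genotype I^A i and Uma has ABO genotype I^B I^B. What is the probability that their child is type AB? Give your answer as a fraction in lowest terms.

1/2

ABO cross I^A i × I^B I^B → offspring phenotypes: 1/2 B, 1/2 AB.
So P(type AB) = 1/2.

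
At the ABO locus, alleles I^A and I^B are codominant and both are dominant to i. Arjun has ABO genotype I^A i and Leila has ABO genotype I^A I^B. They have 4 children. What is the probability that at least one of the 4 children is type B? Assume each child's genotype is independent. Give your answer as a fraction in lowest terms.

175/256

ABO cross I^A i × I^A I^B → 1/2 A, 1/4 B, 1/4 AB.
So P(type B) = 1/4 per child.
P(none) = (3/4)^4 = 81/256; P(at least one) = 1 − 81/256 = 175/256.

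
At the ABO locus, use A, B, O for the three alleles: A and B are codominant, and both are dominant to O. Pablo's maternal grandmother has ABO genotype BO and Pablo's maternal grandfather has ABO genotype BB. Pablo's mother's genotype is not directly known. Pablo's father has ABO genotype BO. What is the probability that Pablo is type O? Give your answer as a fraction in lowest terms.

Pablo's mother's ABO genotype from BO × BB: 1/2 BB, 1/2 BO.
Crossing each possibility with the father BO and summing P(type O): 1/2·0 + 1/2·1/4 = 1/8.

1/8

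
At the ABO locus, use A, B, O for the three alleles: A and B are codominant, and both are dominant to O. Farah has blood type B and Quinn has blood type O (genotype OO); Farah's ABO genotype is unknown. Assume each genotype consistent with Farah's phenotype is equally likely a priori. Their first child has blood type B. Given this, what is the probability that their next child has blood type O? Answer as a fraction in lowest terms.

Possible genotypes: Farah ∈ {BB, BO}; Quinn ∈ {OO}.
Weight each parental genotype pair by prior × P(type-B child):
  BB × OO: posterior weight 2/3; P(next child type O) = 0.
  BO × OO: posterior weight 1/3; P(next child type O) = 1/2.
Weighted sum = 1/6.

1/6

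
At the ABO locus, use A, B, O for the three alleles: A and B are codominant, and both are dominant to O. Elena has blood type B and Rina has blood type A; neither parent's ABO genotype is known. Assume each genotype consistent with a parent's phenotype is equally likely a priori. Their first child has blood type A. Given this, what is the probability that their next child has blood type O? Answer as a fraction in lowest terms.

Possible genotypes: Elena ∈ {BB, BO}; Rina ∈ {AA, AO}.
Weight each parental genotype pair by prior × P(type-A child):
  BO × AA: posterior weight 2/3; P(next child type O) = 0.
  BO × AO: posterior weight 1/3; P(next child type O) = 1/4.
Weighted sum = 1/12.

1/12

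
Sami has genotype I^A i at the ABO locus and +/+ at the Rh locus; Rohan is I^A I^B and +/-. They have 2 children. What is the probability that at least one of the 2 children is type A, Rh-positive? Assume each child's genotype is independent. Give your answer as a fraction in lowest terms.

3/4

ABO cross I^A i × I^A I^B → 1/2 A, 1/4 B, 1/4 AB.
Rh cross +/+ × +/- → 1 Rh+; so P(type A, Rh-positive) = 1/2 × 1 = 1/2 per child.
P(none) = (1/2)^2 = 1/4; P(at least one) = 1 − 1/4 = 3/4.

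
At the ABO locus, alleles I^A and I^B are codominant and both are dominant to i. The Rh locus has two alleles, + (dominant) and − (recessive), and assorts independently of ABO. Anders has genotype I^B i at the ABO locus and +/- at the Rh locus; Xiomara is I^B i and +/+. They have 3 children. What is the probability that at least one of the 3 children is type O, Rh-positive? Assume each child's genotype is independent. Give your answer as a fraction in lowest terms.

37/64

ABO cross I^B i × I^B i → 1/4 O, 3/4 B.
Rh cross +/- × +/+ → 1 Rh+; so P(type O, Rh-positive) = 1/4 × 1 = 1/4 per child.
P(none) = (3/4)^3 = 27/64; P(at least one) = 1 − 27/64 = 37/64.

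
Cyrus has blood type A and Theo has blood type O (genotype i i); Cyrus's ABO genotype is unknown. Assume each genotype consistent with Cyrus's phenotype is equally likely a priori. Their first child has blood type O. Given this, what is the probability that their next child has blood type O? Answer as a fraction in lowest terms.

Possible genotypes: Cyrus ∈ {I^A I^A, I^A i}; Theo ∈ {i i}.
Weight each parental genotype pair by prior × P(type-O child):
  I^A i × i i: posterior weight 1; P(next child type O) = 1/2.
Weighted sum = 1/2.

1/2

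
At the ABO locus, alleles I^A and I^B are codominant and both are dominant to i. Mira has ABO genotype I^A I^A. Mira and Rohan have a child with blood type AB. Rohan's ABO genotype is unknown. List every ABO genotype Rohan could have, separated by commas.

I^A I^B, I^B I^B, I^B i

For each candidate genotype of Rohan, check whether crossing it with I^A I^A can produce every observed child phenotype.
  I^A I^A → possible child types {A} ✗
  I^A I^B → possible child types {A, AB} ✓
  I^A i → possible child types {A} ✗
  I^B I^B → possible child types {AB} ✓
  I^B i → possible child types {A, AB} ✓
  i i → possible child types {A} ✗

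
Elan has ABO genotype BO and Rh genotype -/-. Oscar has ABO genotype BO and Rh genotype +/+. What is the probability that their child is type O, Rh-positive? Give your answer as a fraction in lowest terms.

1/4

ABO cross BO × BO → offspring phenotypes: 1/4 O, 3/4 B.
Rh cross -/- × +/+ → 1 Rh+.
Independent loci: P(type O, Rh-positive) = 1/4 × 1 = 1/4.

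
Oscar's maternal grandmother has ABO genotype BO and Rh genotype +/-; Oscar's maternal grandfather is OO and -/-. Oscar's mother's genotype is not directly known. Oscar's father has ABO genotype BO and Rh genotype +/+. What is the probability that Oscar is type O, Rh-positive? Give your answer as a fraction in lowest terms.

Oscar's mother's ABO genotype from BO × OO: 1/2 BO, 1/2 OO.
Crossing each possibility with the father BO and summing P(type O): 1/2·1/4 + 1/2·1/2 = 3/8.
Similarly for Rh via the mother's Rh distribution: P(Rh+) = 1.
Independent loci: 3/8 × 1 = 3/8.

3/8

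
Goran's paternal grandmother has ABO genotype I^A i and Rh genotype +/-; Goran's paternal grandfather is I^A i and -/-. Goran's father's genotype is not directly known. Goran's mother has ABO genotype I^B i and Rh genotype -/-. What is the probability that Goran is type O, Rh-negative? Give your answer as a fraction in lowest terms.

Goran's father's ABO genotype from I^A i × I^A i: 1/4 I^A I^A, 1/2 I^A i, 1/4 i i.
Crossing each possibility with the mother I^B i and summing P(type O): 1/4·0 + 1/2·1/4 + 1/4·1/2 = 1/4.
Similarly for Rh via the father's Rh distribution: P(Rh-) = 3/4.
Independent loci: 1/4 × 3/4 = 3/16.

3/16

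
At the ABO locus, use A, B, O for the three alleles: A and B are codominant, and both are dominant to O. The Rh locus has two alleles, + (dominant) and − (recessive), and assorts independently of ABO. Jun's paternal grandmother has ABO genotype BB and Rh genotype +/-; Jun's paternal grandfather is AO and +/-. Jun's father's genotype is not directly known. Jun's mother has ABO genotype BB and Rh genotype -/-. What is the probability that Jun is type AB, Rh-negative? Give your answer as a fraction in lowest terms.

1/8

Jun's father's ABO genotype from BB × AO: 1/2 AB, 1/2 BO.
Crossing each possibility with the mother BB and summing P(type AB): 1/2·1/2 + 1/2·0 = 1/4.
Similarly for Rh via the father's Rh distribution: P(Rh-) = 1/2.
Independent loci: 1/4 × 1/2 = 1/8.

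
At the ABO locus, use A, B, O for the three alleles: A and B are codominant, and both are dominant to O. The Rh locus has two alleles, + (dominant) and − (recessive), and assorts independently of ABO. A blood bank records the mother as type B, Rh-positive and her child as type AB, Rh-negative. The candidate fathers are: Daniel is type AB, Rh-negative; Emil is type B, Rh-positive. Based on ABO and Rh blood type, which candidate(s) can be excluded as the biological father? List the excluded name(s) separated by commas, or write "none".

A candidate is excluded only if no genotype consistent with his phenotype could produce a type AB, Rh-negative child with a type B, Rh-positive mother.
Emil (type B, Rh+): no genotype consistent with that phenotype can produce a type-AB Rh- child with a type-B mother.

Emil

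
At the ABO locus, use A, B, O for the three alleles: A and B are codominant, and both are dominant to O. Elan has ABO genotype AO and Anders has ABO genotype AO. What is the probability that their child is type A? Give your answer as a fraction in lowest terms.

ABO cross AO × AO → offspring phenotypes: 1/4 O, 3/4 A.
So P(type A) = 3/4.

3/4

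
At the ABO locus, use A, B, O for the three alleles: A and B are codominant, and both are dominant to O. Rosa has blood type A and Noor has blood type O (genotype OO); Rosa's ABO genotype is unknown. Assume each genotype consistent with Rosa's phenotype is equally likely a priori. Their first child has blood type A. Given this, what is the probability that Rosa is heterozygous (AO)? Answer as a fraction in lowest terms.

Possible genotypes: Rosa ∈ {AA, AO}; Noor ∈ {OO}.
Weight each parental genotype pair by prior × P(type-A child):
  AA × OO: posterior weight 2/3.
  AO × OO: posterior weight 1/3.
Sum the posterior weight over pairs where Rosa is AO: 1/3.

1/3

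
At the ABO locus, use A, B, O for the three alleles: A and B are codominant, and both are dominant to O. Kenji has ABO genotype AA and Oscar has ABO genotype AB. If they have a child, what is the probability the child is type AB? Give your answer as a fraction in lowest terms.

1/2

ABO cross AA × AB → offspring phenotypes: 1/2 A, 1/2 AB.
So P(type AB) = 1/2.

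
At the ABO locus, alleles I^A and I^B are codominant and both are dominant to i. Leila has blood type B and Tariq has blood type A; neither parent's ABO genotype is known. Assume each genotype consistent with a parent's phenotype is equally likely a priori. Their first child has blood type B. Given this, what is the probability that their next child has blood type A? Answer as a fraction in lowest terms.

Possible genotypes: Leila ∈ {I^B I^B, I^B i}; Tariq ∈ {I^A I^A, I^A i}.
Weight each parental genotype pair by prior × P(type-B child):
  I^B I^B × I^A i: posterior weight 2/3; P(next child type A) = 0.
  I^B i × I^A i: posterior weight 1/3; P(next child type A) = 1/4.
Weighted sum = 1/12.

1/12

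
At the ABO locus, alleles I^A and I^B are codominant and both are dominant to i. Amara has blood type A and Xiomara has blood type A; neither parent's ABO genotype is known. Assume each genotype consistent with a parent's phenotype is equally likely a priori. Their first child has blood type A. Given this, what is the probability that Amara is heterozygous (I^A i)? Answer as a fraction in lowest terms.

7/15

Possible genotypes: Amara ∈ {I^A I^A, I^A i}; Xiomara ∈ {I^A I^A, I^A i}.
Weight each parental genotype pair by prior × P(type-A child):
  I^A I^A × I^A I^A: posterior weight 4/15.
  I^A I^A × I^A i: posterior weight 4/15.
  I^A i × I^A I^A: posterior weight 4/15.
  I^A i × I^A i: posterior weight 1/5.
Sum the posterior weight over pairs where Amara is I^A i: 7/15.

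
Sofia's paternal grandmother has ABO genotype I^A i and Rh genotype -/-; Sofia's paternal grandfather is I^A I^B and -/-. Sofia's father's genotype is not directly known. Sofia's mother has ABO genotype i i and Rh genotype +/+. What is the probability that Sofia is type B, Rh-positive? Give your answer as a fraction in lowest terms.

1/4

Sofia's father's ABO genotype from I^A i × I^A I^B: 1/4 I^A I^A, 1/4 I^A I^B, 1/4 I^A i, 1/4 I^B i.
Crossing each possibility with the mother i i and summing P(type B): 1/4·0 + 1/4·1/2 + 1/4·0 + 1/4·1/2 = 1/4.
Similarly for Rh via the father's Rh distribution: P(Rh+) = 1.
Independent loci: 1/4 × 1 = 1/4.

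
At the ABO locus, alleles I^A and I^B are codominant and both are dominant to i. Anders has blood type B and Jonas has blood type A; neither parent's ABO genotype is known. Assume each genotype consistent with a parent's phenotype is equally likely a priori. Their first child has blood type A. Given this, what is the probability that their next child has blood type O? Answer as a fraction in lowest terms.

Possible genotypes: Anders ∈ {I^B I^B, I^B i}; Jonas ∈ {I^A I^A, I^A i}.
Weight each parental genotype pair by prior × P(type-A child):
  I^B i × I^A I^A: posterior weight 2/3; P(next child type O) = 0.
  I^B i × I^A i: posterior weight 1/3; P(next child type O) = 1/4.
Weighted sum = 1/12.

1/12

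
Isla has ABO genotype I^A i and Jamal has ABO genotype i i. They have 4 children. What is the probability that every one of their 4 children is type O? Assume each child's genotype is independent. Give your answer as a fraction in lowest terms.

ABO cross I^A i × i i → 1/2 O, 1/2 A.
So P(type O) = 1/2 per child.
All 4 independent: (1/2)^4 = 1/16.

1/16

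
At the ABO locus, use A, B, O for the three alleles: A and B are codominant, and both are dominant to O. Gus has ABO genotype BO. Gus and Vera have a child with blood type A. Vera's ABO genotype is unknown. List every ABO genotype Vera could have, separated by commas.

For each candidate genotype of Vera, check whether crossing it with BO can produce every observed child phenotype.
  AA → possible child types {A, AB} ✓
  AB → possible child types {A, B, AB} ✓
  AO → possible child types {O, A, B, AB} ✓
  BB → possible child types {B} ✗
  BO → possible child types {O, B} ✗
  OO → possible child types {O, B} ✗

AA, AB, AO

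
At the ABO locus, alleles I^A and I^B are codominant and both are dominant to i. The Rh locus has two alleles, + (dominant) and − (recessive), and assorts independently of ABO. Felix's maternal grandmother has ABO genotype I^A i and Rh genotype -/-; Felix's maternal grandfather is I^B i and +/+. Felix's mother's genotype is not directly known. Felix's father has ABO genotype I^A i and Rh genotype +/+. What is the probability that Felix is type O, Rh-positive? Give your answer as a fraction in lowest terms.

1/4

Felix's mother's ABO genotype from I^A i × I^B i: 1/4 I^A I^B, 1/4 I^A i, 1/4 I^B i, 1/4 i i.
Crossing each possibility with the father I^A i and summing P(type O): 1/4·0 + 1/4·1/4 + 1/4·1/4 + 1/4·1/2 = 1/4.
Similarly for Rh via the mother's Rh distribution: P(Rh+) = 1.
Independent loci: 1/4 × 1 = 1/4.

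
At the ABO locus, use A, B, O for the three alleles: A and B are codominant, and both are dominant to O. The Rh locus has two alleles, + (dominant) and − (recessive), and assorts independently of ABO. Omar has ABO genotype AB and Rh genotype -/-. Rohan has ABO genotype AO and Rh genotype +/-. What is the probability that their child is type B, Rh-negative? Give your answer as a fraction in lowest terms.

1/8

ABO cross AB × AO → offspring phenotypes: 1/2 A, 1/4 B, 1/4 AB.
Rh cross -/- × +/- → 1/2 Rh+, 1/2 Rh-.
Independent loci: P(type B, Rh-negative) = 1/4 × 1/2 = 1/8.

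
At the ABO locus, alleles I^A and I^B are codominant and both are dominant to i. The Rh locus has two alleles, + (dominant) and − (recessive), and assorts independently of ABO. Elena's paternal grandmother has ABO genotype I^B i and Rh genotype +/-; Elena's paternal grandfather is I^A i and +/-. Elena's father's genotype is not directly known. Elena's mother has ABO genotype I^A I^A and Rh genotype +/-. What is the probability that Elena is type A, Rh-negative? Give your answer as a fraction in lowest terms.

Elena's father's ABO genotype from I^B i × I^A i: 1/4 I^A I^B, 1/4 I^A i, 1/4 I^B i, 1/4 i i.
Crossing each possibility with the mother I^A I^A and summing P(type A): 1/4·1/2 + 1/4·1 + 1/4·1/2 + 1/4·1 = 3/4.
Similarly for Rh via the father's Rh distribution: P(Rh-) = 1/4.
Independent loci: 3/4 × 1/4 = 3/16.

3/16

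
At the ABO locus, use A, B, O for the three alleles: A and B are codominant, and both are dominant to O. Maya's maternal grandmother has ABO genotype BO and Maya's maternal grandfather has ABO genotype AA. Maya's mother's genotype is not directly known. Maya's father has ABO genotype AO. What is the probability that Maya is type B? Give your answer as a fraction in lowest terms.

1/8

Maya's mother's ABO genotype from BO × AA: 1/2 AB, 1/2 AO.
Crossing each possibility with the father AO and summing P(type B): 1/2·1/4 + 1/2·0 = 1/8.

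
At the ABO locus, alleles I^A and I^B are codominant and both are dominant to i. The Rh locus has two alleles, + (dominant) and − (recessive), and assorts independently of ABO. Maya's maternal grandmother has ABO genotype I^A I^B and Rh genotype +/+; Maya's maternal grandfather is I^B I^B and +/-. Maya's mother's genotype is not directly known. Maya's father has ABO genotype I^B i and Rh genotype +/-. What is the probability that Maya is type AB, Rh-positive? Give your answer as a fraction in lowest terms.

7/64

Maya's mother's ABO genotype from I^A I^B × I^B I^B: 1/2 I^A I^B, 1/2 I^B I^B.
Crossing each possibility with the father I^B i and summing P(type AB): 1/2·1/4 + 1/2·0 = 1/8.
Similarly for Rh via the mother's Rh distribution: P(Rh+) = 7/8.
Independent loci: 1/8 × 7/8 = 7/64.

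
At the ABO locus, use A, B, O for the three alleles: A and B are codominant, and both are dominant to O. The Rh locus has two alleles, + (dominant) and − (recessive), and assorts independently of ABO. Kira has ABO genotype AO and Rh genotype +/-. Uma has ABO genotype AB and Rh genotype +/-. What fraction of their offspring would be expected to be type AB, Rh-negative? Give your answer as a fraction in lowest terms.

1/16

ABO cross AO × AB → offspring phenotypes: 1/2 A, 1/4 B, 1/4 AB.
Rh cross +/- × +/- → 3/4 Rh+, 1/4 Rh-.
Independent loci: P(type AB, Rh-negative) = 1/4 × 1/4 = 1/16.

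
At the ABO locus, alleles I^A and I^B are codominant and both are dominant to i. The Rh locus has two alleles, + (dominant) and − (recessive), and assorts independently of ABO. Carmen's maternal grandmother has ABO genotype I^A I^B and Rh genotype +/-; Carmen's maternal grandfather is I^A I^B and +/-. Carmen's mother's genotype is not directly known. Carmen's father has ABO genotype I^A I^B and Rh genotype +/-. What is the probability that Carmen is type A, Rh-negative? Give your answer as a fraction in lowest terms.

Carmen's mother's ABO genotype from I^A I^B × I^A I^B: 1/4 I^A I^A, 1/2 I^A I^B, 1/4 I^B I^B.
Crossing each possibility with the father I^A I^B and summing P(type A): 1/4·1/2 + 1/2·1/4 + 1/4·0 = 1/4.
Similarly for Rh via the mother's Rh distribution: P(Rh-) = 1/4.
Independent loci: 1/4 × 1/4 = 1/16.

1/16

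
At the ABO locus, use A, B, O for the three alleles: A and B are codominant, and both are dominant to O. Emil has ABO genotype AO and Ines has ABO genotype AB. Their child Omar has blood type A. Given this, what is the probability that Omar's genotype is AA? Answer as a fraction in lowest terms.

1/2

Cross AO × AB → 1/4 AA, 1/4 AB, 1/4 AO, 1/4 BO.
Type-A genotypes among offspring: AA (1/4), AO (1/4); total 1/2.
P(AA | type A) = (1/4) / (1/2) = 1/2.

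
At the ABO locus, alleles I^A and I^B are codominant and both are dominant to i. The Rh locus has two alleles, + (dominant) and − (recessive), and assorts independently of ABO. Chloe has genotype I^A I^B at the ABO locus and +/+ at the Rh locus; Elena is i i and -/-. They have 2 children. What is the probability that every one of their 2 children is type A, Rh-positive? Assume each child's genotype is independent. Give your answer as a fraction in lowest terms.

1/4

ABO cross I^A I^B × i i → 1/2 A, 1/2 B.
Rh cross +/+ × -/- → 1 Rh+; so P(type A, Rh-positive) = 1/2 × 1 = 1/2 per child.
All 2 independent: (1/2)^2 = 1/4.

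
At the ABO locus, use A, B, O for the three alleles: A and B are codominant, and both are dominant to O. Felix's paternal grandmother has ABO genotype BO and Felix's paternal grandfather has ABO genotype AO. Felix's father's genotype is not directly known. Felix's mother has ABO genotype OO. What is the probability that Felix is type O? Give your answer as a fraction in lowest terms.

1/2

Felix's father's ABO genotype from BO × AO: 1/4 AB, 1/4 AO, 1/4 BO, 1/4 OO.
Crossing each possibility with the mother OO and summing P(type O): 1/4·0 + 1/4·1/2 + 1/4·1/2 + 1/4·1 = 1/2.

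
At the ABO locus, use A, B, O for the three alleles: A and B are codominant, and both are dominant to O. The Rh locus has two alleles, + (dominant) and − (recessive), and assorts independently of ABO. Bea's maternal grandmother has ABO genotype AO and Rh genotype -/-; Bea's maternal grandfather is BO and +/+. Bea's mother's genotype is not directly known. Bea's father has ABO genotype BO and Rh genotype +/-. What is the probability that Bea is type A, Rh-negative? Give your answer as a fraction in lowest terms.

1/32

Bea's mother's ABO genotype from AO × BO: 1/4 AB, 1/4 AO, 1/4 BO, 1/4 OO.
Crossing each possibility with the father BO and summing P(type A): 1/4·1/4 + 1/4·1/4 + 1/4·0 + 1/4·0 = 1/8.
Similarly for Rh via the mother's Rh distribution: P(Rh-) = 1/4.
Independent loci: 1/8 × 1/4 = 1/32.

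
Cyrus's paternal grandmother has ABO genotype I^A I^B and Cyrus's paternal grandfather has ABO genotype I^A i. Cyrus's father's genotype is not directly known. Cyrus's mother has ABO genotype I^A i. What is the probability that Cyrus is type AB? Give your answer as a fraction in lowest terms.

Cyrus's father's ABO genotype from I^A I^B × I^A i: 1/4 I^A I^A, 1/4 I^A I^B, 1/4 I^A i, 1/4 I^B i.
Crossing each possibility with the mother I^A i and summing P(type AB): 1/4·0 + 1/4·1/4 + 1/4·0 + 1/4·1/4 = 1/8.

1/8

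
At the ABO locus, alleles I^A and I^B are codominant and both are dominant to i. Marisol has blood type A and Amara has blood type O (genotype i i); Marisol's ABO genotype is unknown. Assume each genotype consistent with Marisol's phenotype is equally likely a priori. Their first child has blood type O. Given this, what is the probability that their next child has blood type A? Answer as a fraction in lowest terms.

Possible genotypes: Marisol ∈ {I^A I^A, I^A i}; Amara ∈ {i i}.
Weight each parental genotype pair by prior × P(type-O child):
  I^A i × i i: posterior weight 1; P(next child type A) = 1/2.
Weighted sum = 1/2.

1/2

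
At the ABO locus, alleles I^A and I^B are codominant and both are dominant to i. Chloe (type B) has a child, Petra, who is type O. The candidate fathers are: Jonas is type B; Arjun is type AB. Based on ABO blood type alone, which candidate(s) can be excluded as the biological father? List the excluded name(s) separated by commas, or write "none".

Arjun

A candidate is excluded only if no genotype consistent with his phenotype could produce a type O child with a type B mother.
Arjun (type AB): no genotype consistent with that phenotype can produce a type-O child with a type-B mother.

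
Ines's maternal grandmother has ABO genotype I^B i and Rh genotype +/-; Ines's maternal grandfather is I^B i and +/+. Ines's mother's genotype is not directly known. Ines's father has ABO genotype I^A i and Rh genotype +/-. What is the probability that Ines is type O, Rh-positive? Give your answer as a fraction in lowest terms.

Ines's mother's ABO genotype from I^B i × I^B i: 1/4 I^B I^B, 1/2 I^B i, 1/4 i i.
Crossing each possibility with the father I^A i and summing P(type O): 1/4·0 + 1/2·1/4 + 1/4·1/2 = 1/4.
Similarly for Rh via the mother's Rh distribution: P(Rh+) = 7/8.
Independent loci: 1/4 × 7/8 = 7/32.

7/32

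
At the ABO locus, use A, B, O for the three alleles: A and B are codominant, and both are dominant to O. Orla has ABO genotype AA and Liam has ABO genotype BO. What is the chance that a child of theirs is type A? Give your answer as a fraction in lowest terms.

ABO cross AA × BO → offspring phenotypes: 1/2 A, 1/2 AB.
So P(type A) = 1/2.

1/2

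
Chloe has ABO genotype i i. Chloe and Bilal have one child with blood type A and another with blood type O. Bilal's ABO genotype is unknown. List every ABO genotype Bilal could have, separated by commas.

For each candidate genotype of Bilal, check whether crossing it with i i can produce every observed child phenotype.
  I^A I^A → possible child types {A} ✗
  I^A I^B → possible child types {A, B} ✗
  I^A i → possible child types {O, A} ✓
  I^B I^B → possible child types {B} ✗
  I^B i → possible child types {O, B} ✗
  i i → possible child types {O} ✗

I^A i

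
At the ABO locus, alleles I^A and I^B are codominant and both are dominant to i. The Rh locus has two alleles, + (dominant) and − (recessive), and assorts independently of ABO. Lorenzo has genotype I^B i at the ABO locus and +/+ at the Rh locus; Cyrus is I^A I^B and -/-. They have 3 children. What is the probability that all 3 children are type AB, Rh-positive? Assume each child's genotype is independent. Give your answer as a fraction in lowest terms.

ABO cross I^B i × I^A I^B → 1/4 A, 1/2 B, 1/4 AB.
Rh cross +/+ × -/- → 1 Rh+; so P(type AB, Rh-positive) = 1/4 × 1 = 1/4 per child.
All 3 independent: (1/4)^3 = 1/64.

1/64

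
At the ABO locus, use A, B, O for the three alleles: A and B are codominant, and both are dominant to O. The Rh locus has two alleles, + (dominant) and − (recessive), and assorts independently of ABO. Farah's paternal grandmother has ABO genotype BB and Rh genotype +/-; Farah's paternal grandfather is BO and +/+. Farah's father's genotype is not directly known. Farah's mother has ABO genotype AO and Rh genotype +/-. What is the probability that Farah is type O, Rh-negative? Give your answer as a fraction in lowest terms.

Farah's father's ABO genotype from BB × BO: 1/2 BB, 1/2 BO.
Crossing each possibility with the mother AO and summing P(type O): 1/2·0 + 1/2·1/4 = 1/8.
Similarly for Rh via the father's Rh distribution: P(Rh-) = 1/8.
Independent loci: 1/8 × 1/8 = 1/64.

1/64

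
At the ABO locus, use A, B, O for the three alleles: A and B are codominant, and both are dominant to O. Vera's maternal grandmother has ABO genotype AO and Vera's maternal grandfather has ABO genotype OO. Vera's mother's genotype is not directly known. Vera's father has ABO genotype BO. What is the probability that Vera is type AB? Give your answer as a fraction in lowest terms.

Vera's mother's ABO genotype from AO × OO: 1/2 AO, 1/2 OO.
Crossing each possibility with the father BO and summing P(type AB): 1/2·1/4 + 1/2·0 = 1/8.

1/8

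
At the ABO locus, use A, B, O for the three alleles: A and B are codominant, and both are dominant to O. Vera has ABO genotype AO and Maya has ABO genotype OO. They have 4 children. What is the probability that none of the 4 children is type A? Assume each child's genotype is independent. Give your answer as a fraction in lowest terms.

ABO cross AO × OO → 1/2 O, 1/2 A.
So P(type A) = 1/2 per child.
P(not type A) = 1/2 for one child; (1/2)^4 = 1/16.

1/16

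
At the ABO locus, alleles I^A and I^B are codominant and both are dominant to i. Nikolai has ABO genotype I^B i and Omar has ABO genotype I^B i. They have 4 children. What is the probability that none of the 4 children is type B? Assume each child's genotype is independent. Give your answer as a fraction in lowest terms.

ABO cross I^B i × I^B i → 1/4 O, 3/4 B.
So P(type B) = 3/4 per child.
P(not type B) = 1/4 for one child; (1/4)^4 = 1/256.

1/256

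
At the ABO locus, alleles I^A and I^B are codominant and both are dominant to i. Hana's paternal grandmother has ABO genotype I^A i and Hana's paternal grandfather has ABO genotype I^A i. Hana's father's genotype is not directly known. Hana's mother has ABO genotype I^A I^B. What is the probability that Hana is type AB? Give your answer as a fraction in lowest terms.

Hana's father's ABO genotype from I^A i × I^A i: 1/4 I^A I^A, 1/2 I^A i, 1/4 i i.
Crossing each possibility with the mother I^A I^B and summing P(type AB): 1/4·1/2 + 1/2·1/4 + 1/4·0 = 1/4.

1/4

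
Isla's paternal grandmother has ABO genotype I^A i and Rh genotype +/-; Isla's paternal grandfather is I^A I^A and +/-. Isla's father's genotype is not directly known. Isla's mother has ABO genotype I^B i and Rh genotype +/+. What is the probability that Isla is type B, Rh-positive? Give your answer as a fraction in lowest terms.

1/8

Isla's father's ABO genotype from I^A i × I^A I^A: 1/2 I^A I^A, 1/2 I^A i.
Crossing each possibility with the mother I^B i and summing P(type B): 1/2·0 + 1/2·1/4 = 1/8.
Similarly for Rh via the father's Rh distribution: P(Rh+) = 1.
Independent loci: 1/8 × 1 = 1/8.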